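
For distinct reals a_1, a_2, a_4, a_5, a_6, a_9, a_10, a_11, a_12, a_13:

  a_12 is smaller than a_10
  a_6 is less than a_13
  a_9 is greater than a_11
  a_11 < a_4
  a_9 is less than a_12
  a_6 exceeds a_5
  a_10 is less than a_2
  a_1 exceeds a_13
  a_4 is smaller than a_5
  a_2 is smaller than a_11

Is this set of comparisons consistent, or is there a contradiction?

Chaining the given relations yields a_9 < a_12 < a_10 < a_2 < a_11, so a_9 < a_11. But one relation states a_11 < a_9. These cannot both hold.

inconsistent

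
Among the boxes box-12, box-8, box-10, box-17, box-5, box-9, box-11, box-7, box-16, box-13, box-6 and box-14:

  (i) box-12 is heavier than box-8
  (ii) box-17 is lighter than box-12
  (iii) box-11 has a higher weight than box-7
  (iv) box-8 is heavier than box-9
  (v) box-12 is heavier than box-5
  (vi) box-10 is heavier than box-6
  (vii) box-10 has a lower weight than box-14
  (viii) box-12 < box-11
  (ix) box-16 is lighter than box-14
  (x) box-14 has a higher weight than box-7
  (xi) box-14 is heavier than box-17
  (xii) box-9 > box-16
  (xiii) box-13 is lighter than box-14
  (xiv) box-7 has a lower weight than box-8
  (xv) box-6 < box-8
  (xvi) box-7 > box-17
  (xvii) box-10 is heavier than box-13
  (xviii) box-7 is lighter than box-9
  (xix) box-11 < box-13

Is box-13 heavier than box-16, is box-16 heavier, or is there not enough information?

Following the relations from box-16: box-16 < box-9 < box-8 < box-12 < box-11 < box-13.
So box-13 is heavier.

box-13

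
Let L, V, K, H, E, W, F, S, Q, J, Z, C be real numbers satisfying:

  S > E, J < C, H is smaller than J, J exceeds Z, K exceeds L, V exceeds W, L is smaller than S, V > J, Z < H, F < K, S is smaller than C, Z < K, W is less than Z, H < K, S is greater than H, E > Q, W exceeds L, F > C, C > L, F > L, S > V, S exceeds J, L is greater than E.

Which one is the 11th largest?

E

The consecutive relations fix a unique order: Q < E < L < W < Z < H < J < V < S < C < F < K.
Counting 11 from the largest end gives E.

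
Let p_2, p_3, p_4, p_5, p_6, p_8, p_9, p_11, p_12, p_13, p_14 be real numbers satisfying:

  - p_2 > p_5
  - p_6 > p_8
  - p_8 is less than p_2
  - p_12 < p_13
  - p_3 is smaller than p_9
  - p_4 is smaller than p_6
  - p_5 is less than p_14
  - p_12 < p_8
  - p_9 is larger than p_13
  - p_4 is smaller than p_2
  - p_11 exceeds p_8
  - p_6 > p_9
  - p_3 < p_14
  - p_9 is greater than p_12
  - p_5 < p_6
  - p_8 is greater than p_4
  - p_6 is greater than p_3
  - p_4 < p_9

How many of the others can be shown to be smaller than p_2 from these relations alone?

4

The elements the relations force below p_2 are p_12, p_4, p_5, p_8 — no chain reaches any other.
That is 4.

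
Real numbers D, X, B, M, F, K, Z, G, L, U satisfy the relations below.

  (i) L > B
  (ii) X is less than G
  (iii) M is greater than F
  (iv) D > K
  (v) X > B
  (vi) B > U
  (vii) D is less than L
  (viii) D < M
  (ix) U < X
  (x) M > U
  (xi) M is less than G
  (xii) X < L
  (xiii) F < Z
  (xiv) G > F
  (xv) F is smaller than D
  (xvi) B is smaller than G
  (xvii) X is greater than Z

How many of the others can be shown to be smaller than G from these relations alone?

8

Directly below G: F, B, X, M.
One step further: U, Z, D (7 so far).
One step further: K (8 so far).
No other element is forced below G by the given relations, so the count is 8.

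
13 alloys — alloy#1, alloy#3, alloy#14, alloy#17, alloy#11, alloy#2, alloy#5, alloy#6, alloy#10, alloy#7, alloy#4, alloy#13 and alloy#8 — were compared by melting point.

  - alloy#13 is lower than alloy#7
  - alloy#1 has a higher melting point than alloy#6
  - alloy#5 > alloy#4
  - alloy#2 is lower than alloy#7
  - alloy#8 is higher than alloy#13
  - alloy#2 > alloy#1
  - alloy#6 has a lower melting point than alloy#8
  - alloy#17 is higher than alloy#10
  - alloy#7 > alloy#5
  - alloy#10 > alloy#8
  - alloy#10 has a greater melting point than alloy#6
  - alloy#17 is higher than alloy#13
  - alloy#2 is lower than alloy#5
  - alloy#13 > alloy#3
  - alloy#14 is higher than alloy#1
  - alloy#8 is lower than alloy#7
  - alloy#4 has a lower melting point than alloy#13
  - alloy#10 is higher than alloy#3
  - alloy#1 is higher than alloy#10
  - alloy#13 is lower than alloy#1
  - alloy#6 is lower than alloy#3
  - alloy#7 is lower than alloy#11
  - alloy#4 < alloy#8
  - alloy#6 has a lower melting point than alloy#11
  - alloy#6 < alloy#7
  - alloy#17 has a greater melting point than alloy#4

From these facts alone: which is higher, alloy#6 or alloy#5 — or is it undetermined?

Link the given pairs in sequence: alloy#6 < alloy#3; alloy#3 < alloy#13; alloy#13 < alloy#8; alloy#8 < alloy#10; alloy#10 < alloy#1; alloy#1 < alloy#2; alloy#2 < alloy#5.
Together: alloy#6 < alloy#3 < alloy#13 < alloy#8 < alloy#10 < alloy#1 < alloy#2 < alloy#5.
So alloy#5 is higher.

alloy#5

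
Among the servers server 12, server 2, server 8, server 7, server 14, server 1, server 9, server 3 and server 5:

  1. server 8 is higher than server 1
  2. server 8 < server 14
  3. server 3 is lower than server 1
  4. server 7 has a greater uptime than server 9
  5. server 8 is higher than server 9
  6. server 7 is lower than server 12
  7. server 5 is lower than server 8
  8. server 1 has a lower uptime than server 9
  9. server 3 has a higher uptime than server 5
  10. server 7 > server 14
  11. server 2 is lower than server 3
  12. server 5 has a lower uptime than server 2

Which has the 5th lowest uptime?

server 9

Chaining the given pairs: server 5 < server 2 < server 3 < server 1 < server 9 < server 8 < server 14 < server 7 < server 12.
The 5th smallest is server 9.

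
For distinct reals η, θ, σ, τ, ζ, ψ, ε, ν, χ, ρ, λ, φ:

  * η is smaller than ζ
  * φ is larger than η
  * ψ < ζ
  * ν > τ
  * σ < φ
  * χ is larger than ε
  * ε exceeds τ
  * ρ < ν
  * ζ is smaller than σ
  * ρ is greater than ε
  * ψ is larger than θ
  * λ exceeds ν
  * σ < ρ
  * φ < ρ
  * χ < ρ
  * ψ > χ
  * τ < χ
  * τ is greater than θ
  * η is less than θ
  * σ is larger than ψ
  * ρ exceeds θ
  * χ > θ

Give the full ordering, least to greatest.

Nothing is placed below η, so it is least; from there η < θ; θ < τ; τ < ε; ε < χ; χ < ψ; ψ < ζ; ζ < σ; σ < φ; φ < ρ; ρ < ν; ν < λ, each given directly.

η < θ < τ < ε < χ < ψ < ζ < σ < φ < ρ < ν < λ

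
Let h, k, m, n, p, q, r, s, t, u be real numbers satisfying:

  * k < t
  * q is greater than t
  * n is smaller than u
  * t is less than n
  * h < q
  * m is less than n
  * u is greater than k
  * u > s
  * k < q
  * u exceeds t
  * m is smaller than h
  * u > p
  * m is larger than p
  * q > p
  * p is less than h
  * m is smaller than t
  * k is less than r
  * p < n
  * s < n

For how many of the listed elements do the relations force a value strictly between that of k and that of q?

Chaining upward from k reaches: r, t, n, u.
Chaining downward from q reaches: p, m, h, t.
Strictly between k and q are those in both lists: t — 1 element.

1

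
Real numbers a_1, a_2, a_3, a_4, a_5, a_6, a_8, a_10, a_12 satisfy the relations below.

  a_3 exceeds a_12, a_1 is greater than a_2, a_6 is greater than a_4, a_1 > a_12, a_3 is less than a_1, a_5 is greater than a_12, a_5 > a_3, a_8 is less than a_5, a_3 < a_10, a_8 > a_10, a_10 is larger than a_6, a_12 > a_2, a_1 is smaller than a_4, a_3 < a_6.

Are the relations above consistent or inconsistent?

Every relation is compatible with a_2 < a_12 < a_3 < a_1 < a_4 < a_6 < a_10 < a_8 < a_5; the set is consistent.

consistent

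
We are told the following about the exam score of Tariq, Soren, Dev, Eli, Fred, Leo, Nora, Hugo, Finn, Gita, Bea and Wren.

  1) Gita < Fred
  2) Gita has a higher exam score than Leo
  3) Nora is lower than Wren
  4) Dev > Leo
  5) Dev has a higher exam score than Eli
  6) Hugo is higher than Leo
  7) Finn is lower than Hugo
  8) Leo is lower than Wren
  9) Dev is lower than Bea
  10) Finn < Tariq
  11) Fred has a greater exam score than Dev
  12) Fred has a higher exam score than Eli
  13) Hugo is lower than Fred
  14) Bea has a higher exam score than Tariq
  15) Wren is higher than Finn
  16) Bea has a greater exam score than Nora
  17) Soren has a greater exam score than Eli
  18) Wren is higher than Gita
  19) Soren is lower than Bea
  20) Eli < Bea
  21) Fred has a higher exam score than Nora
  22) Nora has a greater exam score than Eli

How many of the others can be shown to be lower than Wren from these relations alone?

The elements the relations force below Wren are Eli, Leo, Finn, Gita, Nora — no chain reaches any other.
That is 5.

5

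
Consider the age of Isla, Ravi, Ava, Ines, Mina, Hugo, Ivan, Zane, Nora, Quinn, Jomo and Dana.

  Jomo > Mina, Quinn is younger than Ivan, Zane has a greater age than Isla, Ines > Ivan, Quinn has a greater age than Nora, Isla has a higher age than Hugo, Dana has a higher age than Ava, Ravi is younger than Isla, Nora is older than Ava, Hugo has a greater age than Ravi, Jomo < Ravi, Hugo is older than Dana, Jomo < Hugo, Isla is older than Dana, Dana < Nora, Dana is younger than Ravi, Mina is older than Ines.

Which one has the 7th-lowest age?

Mina

Piecing the relations together gives one ordering: Ava < Dana < Nora < Quinn < Ivan < Ines < Mina < Jomo < Ravi < Hugo < Isla < Zane.
Counting 7 from the smallest end gives Mina.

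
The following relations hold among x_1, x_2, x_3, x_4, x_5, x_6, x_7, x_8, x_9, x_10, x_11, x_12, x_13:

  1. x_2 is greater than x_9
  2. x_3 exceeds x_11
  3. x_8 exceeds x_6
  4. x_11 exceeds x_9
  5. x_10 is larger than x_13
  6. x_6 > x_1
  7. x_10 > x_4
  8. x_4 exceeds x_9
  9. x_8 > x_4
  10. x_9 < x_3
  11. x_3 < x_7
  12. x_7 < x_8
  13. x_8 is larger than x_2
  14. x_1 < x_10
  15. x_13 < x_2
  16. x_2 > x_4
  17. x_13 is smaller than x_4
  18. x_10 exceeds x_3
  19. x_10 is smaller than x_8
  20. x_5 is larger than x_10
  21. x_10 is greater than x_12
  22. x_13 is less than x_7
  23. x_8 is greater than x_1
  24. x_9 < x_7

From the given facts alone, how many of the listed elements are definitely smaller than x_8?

Directly below x_8: x_1, x_4, x_2, x_7, x_10, x_6.
One step further: x_9, x_13, x_12, x_3 (10 so far).
One step further: x_11 (11 so far).
Nothing else is reachable below x_8; 11 in all.

11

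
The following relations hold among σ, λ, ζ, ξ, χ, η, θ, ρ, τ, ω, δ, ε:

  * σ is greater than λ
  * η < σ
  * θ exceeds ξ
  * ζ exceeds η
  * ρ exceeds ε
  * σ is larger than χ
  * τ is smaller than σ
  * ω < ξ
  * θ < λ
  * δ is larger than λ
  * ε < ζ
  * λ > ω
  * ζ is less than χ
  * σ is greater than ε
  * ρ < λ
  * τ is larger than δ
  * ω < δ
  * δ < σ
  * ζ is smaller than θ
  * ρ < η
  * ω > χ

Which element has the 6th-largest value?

The consecutive relations fix a unique order: ε < ρ < η < ζ < χ < ω < ξ < θ < λ < δ < τ < σ.
The 6th largest is ξ.

ξ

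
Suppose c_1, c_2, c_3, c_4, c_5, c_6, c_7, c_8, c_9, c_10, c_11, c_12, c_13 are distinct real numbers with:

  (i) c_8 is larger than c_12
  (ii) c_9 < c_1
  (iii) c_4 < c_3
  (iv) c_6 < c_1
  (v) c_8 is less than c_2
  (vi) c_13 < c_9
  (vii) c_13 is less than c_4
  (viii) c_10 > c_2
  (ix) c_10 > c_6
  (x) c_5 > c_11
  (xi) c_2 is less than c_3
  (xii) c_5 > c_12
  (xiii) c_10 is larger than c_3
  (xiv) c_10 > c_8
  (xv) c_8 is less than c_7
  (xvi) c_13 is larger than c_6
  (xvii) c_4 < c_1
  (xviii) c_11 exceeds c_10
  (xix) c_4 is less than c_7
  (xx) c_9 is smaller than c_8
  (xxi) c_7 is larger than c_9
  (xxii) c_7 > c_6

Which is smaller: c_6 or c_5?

c_6

c_6 < c_13 < c_9 < c_8 < c_2 < c_3 < c_10 < c_11 < c_5, by transitivity through c_13, c_9, c_8, c_2, c_3, c_10, c_11.
So c_6 < c_5; c_6 is the smaller of the two.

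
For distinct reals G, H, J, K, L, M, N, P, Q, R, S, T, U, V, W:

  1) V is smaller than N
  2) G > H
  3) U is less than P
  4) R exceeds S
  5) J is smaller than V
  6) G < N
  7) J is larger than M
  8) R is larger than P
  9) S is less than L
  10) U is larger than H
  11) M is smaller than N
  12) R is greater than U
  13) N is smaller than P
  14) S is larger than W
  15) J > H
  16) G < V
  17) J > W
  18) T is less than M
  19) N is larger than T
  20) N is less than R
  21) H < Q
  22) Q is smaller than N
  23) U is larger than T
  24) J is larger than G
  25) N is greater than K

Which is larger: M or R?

Link the given pairs in sequence: M < J; J < V; V < N; N < P; P < R.
Together: M < J < V < N < P < R.
So M < R; R is the larger of the two.

R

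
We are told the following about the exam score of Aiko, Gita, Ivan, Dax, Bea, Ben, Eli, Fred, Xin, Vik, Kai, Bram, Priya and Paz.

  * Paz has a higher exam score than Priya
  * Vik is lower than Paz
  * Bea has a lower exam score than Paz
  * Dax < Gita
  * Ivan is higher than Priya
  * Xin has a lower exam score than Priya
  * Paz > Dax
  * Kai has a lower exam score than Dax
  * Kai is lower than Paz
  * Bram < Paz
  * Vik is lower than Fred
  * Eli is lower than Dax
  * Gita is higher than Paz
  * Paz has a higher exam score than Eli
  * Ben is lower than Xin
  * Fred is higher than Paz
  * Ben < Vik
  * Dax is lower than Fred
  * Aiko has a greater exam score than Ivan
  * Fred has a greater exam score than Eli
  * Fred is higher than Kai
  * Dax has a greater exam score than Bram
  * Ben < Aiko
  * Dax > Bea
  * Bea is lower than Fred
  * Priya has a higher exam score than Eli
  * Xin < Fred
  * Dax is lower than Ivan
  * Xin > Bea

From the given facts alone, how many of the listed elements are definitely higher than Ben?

8

The elements the relations force above Ben are Xin, Priya, Vik, Paz, Ivan, Fred, Aiko, Gita — no chain reaches any other.
That is 8.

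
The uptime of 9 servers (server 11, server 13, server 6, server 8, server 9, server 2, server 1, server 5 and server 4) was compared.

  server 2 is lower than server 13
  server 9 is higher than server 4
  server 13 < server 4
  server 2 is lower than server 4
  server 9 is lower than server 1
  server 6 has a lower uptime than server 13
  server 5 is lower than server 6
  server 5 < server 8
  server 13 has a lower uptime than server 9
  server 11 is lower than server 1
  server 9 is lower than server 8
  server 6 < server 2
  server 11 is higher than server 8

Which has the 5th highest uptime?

Piecing the relations together gives one ordering: server 5 < server 6 < server 2 < server 13 < server 4 < server 9 < server 8 < server 11 < server 1.
The 5th largest is server 4.

server 4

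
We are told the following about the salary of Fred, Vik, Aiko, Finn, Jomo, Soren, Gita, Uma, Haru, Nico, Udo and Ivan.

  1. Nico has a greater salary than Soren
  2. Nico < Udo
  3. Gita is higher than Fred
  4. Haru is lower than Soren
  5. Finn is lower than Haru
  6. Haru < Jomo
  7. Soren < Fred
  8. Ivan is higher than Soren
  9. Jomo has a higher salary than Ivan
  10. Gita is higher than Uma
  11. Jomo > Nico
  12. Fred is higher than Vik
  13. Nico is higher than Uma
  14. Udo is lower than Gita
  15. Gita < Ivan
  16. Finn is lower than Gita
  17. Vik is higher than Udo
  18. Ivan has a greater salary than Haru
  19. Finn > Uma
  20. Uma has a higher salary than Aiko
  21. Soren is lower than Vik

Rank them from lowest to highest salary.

The consecutive links are each given: Aiko < Uma; Uma < Finn; Finn < Haru; Haru < Soren; Soren < Nico; Nico < Udo; Udo < Vik; Vik < Fred; Fred < Gita; Gita < Ivan; Ivan < Jomo.

Aiko < Uma < Finn < Haru < Soren < Nico < Udo < Vik < Fred < Gita < Ivan < Jomo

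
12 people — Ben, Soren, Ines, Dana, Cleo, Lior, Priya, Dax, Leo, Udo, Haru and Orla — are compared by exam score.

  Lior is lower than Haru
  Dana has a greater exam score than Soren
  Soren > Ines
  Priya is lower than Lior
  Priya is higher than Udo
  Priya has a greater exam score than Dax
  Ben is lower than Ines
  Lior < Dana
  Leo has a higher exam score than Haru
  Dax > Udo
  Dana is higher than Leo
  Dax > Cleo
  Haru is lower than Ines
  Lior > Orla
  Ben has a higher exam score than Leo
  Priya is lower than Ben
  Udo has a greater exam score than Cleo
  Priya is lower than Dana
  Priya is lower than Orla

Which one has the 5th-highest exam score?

Leo

The consecutive relations fix a unique order: Cleo < Udo < Dax < Priya < Orla < Lior < Haru < Leo < Ben < Ines < Soren < Dana.
The 5th largest is Leo.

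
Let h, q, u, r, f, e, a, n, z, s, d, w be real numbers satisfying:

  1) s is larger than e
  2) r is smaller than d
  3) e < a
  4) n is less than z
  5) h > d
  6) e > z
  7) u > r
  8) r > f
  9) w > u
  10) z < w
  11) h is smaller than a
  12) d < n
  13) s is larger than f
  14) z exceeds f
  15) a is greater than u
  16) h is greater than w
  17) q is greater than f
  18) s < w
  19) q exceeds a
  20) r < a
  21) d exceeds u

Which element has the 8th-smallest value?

s

Chaining the given pairs: f < r < u < d < n < z < e < s < w < h < a < q.
The 8th smallest is s.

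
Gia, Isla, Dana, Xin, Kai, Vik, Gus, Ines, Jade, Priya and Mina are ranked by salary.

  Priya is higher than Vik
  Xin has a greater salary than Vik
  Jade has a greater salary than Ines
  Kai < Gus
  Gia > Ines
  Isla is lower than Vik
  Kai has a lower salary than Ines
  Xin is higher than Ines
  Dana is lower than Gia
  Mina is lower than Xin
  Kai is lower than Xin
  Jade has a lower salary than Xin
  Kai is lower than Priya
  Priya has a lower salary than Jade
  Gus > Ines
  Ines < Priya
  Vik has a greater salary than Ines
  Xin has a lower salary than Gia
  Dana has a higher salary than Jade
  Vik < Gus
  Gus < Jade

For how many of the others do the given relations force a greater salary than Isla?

7

The elements the relations force above Isla are Vik, Gus, Priya, Jade, Xin, Dana, Gia — no chain reaches any other.
That is 7.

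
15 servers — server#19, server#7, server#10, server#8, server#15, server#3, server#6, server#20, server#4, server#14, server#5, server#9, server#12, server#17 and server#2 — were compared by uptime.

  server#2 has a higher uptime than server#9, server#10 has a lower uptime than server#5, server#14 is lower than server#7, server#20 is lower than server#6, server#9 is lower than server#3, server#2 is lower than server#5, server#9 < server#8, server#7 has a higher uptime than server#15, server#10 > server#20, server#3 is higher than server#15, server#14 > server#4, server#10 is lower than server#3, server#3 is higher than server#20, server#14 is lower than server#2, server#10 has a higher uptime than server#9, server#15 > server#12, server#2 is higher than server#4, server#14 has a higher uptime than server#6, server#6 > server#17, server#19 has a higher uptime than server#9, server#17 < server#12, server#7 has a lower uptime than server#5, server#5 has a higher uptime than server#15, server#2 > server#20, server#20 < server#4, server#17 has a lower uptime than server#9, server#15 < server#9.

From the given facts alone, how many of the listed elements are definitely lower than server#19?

4

From server#19 the given relations immediately reach server#9.
From those, server#17, server#15 — 3 in total.
From those, server#12 — 4 in total.
No other element is forced below server#19 by the given relations, so the count is 4.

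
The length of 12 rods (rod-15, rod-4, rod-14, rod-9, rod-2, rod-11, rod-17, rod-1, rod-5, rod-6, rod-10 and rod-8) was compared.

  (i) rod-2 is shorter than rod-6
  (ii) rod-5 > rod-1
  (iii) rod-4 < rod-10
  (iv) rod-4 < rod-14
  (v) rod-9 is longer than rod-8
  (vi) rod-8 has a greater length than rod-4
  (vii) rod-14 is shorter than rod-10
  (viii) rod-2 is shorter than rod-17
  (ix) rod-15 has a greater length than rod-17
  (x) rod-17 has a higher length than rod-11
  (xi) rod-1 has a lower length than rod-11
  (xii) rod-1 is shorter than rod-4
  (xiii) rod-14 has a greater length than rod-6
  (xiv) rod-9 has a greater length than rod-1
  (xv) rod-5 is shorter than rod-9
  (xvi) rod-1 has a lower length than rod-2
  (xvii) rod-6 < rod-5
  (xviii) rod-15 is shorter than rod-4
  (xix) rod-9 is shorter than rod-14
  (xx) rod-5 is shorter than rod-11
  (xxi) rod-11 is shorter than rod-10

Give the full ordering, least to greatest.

Each adjacent pair is fixed by a given relation: rod-1 < rod-2; rod-2 < rod-6; rod-6 < rod-5; rod-5 < rod-11; rod-11 < rod-17; rod-17 < rod-15; rod-15 < rod-4; rod-4 < rod-8; rod-8 < rod-9; rod-9 < rod-14; rod-14 < rod-10. Chaining them end to end gives the full order.

rod-1 < rod-2 < rod-6 < rod-5 < rod-11 < rod-17 < rod-15 < rod-4 < rod-8 < rod-9 < rod-14 < rod-10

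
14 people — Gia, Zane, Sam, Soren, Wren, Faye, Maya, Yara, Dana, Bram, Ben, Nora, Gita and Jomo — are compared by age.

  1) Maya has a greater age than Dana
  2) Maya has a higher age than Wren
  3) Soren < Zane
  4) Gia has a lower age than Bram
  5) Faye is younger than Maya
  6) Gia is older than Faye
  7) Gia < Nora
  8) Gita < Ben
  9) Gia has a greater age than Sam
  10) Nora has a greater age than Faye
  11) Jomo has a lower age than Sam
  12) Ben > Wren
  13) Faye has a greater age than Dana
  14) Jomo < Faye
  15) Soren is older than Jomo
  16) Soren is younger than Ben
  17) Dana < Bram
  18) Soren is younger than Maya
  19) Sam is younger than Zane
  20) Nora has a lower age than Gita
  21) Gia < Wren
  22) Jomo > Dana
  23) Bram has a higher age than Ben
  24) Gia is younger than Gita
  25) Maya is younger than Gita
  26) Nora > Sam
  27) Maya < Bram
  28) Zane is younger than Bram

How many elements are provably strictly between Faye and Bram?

6

Chaining upward from Faye reaches: Gia, Wren, Nora, Maya, Gita, Ben.
Chaining downward from Bram reaches: Dana, Jomo, Sam, Gia, Soren, Wren, Nora, Maya, Zane, Gita, Ben.
Strictly between Faye and Bram are those in both lists: Gia, Wren, Nora, Maya, Gita, Ben — 6 elements.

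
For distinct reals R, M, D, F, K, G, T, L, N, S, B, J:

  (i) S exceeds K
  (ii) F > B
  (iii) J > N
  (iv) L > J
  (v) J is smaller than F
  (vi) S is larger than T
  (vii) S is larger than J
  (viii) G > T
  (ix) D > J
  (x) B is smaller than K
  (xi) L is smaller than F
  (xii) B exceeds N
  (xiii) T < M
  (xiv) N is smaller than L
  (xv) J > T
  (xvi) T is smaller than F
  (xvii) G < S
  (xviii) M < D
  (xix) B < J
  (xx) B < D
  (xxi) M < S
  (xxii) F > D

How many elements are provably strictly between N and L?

2

Chaining upward from N reaches: B, J, D, K, S, F.
Chaining downward from L reaches: T, B, J.
Strictly between N and L are those in both lists: B, J — 2 elements.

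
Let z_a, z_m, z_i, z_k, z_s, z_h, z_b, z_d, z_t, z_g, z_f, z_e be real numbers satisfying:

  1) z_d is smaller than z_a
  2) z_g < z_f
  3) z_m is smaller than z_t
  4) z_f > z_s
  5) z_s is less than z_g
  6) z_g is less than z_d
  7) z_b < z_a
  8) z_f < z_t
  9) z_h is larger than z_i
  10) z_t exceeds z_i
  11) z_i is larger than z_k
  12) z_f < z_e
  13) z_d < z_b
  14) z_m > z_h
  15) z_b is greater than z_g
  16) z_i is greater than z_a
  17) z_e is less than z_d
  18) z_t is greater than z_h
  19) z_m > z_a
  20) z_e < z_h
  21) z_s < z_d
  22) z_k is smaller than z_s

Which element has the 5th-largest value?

z_a

Chaining the given pairs: z_k < z_s < z_g < z_f < z_e < z_d < z_b < z_a < z_i < z_h < z_m < z_t.
The 5th largest is z_a.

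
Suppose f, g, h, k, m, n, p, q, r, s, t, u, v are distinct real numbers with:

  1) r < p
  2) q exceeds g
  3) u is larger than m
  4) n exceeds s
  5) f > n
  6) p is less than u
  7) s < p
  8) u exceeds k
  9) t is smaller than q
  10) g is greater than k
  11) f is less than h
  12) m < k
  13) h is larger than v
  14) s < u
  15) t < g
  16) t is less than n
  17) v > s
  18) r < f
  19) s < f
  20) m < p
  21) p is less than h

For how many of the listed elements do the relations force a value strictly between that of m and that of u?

The relations place m below u. An element lies strictly between them when it is forced above m and also forced below u.
Above m: {k, g, p, q, h}. Below u: {r, s, k, p}.
Intersection: {k, p} — 2.

2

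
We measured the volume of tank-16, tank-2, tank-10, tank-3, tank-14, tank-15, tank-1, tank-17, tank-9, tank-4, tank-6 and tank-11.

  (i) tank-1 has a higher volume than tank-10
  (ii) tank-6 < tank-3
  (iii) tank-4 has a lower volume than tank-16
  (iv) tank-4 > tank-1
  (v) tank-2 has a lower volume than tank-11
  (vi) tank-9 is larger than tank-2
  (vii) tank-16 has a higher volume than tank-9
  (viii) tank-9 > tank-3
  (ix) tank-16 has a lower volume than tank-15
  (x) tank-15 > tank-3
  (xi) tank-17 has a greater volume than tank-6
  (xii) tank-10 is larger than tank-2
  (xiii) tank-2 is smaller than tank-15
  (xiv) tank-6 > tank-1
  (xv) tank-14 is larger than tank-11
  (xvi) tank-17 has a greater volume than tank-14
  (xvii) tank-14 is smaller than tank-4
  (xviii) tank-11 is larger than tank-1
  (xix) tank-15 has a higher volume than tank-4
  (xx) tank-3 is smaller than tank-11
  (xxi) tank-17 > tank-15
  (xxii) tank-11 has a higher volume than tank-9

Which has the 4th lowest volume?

The consecutive relations fix a unique order: tank-2 < tank-10 < tank-1 < tank-6 < tank-3 < tank-9 < tank-11 < tank-14 < tank-4 < tank-16 < tank-15 < tank-17.
Counting 4 from the smallest end gives tank-6.

tank-6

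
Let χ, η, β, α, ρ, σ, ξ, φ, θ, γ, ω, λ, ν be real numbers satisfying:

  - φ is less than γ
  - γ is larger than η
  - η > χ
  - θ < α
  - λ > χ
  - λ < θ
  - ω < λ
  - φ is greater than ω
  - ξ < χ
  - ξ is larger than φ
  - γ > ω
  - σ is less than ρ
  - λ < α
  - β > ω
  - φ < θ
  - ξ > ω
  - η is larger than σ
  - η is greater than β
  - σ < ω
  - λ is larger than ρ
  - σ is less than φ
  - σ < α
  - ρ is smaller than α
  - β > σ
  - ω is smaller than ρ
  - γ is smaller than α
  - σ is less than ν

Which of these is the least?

σ

ω is not least since σ < ω; ρ is not least since σ < ρ; φ is not least since ω < φ; β is not least since σ < β; ξ is not least since ω < ξ; χ is not least since ξ < χ; η is not least since σ < η; λ is not least since ρ < λ; θ is not least since λ < θ; ν is not least since σ < ν; γ is not least since ω < γ; α is not least since λ < α.
Only σ has nothing below it, so σ is the least.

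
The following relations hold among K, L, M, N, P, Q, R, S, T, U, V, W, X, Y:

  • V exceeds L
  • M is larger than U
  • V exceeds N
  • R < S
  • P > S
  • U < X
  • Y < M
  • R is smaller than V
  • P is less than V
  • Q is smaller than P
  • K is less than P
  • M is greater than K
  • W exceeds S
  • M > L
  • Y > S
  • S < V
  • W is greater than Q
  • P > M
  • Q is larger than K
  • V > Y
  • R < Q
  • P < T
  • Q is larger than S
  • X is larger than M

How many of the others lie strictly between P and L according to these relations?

The relations place L below P. An element lies strictly between them when it is forced above L and also forced below P.
Above L: {M, X, T, V}. Below P: {K, R, S, Q, Y, U, M}.
Intersection: {M} — 1.

1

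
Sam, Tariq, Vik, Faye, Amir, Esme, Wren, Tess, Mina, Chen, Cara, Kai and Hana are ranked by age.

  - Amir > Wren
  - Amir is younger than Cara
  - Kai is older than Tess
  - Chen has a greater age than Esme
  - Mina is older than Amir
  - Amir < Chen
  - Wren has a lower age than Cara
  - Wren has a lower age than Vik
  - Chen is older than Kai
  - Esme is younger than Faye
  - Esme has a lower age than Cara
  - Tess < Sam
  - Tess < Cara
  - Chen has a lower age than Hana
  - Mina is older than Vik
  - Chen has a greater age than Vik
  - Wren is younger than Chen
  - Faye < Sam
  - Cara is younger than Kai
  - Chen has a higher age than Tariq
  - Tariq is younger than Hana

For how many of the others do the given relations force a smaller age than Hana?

Directly below Hana: Tariq, Chen.
One step further: Wren, Esme, Amir, Kai, Vik (7 so far).
One step further: Tess, Cara (9 so far).
Nothing else is reachable below Hana; 9 in all.

9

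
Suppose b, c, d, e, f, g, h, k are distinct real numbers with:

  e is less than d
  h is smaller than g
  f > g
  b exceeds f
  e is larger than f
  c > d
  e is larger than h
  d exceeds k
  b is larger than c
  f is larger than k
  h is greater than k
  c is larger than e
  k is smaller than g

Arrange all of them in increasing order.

Each adjacent pair is fixed by a given relation: k < h; h < g; g < f; f < e; e < d; d < c; c < b. Chaining them end to end gives the full order.

k < h < g < f < e < d < c < b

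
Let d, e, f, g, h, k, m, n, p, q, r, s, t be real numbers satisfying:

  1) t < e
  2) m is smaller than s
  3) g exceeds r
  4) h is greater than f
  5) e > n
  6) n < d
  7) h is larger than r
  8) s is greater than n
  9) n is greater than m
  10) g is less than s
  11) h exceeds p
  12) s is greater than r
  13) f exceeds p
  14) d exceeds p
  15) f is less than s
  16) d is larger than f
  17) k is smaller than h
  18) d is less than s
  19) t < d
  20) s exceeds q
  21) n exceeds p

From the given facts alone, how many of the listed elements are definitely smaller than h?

4

The elements the relations force below h are r, p, f, k — no chain reaches any other.
That is 4.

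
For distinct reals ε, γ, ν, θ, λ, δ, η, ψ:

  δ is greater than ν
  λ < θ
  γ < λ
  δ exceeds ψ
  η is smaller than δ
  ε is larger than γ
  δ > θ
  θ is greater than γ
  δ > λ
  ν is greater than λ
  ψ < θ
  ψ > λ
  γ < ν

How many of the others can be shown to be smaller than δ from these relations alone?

6

The elements the relations force below δ are γ, η, λ, ν, ψ, θ — no chain reaches any other.
That is 6.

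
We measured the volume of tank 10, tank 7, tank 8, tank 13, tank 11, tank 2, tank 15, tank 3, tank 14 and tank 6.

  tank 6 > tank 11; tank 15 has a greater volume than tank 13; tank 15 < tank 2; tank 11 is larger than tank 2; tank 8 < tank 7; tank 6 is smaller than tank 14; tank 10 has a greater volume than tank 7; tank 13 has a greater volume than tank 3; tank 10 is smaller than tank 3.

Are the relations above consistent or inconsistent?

The single ordering tank 8 < tank 7 < tank 10 < tank 3 < tank 13 < tank 15 < tank 2 < tank 11 < tank 6 < tank 14 satisfies every listed relation, so no contradiction arises.

consistent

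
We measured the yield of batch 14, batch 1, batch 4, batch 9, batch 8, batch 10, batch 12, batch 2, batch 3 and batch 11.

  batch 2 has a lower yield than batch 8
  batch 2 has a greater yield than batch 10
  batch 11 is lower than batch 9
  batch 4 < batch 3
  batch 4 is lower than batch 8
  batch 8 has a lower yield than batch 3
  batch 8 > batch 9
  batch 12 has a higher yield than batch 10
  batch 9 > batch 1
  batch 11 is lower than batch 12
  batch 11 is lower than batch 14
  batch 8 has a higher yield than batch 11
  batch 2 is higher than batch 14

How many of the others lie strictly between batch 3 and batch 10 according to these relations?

2

The relations place batch 10 below batch 3. An element lies strictly between them when it is forced above batch 10 and also forced below batch 3.
Above batch 10: {batch 2, batch 12, batch 8}. Below batch 3: {batch 11, batch 4, batch 14, batch 2, batch 1, batch 9, batch 8}.
Intersection: {batch 2, batch 8} — 2.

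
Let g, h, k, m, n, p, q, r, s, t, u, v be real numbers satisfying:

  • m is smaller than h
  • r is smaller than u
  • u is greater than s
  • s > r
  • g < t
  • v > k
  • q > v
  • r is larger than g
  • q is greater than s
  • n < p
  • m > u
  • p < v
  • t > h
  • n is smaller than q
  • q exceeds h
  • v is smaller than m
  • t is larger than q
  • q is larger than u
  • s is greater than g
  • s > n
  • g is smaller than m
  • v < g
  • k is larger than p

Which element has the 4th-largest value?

Chaining the given pairs: n < p < k < v < g < r < s < u < m < h < q < t.
Counting 4 from the largest end gives m.

m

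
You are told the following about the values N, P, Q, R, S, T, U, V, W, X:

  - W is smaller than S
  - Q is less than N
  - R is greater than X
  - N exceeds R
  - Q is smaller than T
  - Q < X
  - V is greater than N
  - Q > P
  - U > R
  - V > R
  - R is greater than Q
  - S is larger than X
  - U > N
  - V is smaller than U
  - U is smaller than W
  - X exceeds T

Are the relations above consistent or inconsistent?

The single ordering P < Q < T < X < R < N < V < U < W < S satisfies every listed relation, so no contradiction arises.

consistent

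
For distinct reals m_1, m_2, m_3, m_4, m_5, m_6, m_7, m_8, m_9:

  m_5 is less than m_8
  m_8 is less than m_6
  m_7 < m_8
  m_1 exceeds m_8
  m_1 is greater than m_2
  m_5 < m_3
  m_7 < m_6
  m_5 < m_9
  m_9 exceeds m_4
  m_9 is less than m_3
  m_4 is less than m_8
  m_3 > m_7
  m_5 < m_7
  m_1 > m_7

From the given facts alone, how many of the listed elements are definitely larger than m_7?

4

Directly above m_7: m_8, m_6, m_3, m_1.
Nothing else is reachable above m_7; 4 in all.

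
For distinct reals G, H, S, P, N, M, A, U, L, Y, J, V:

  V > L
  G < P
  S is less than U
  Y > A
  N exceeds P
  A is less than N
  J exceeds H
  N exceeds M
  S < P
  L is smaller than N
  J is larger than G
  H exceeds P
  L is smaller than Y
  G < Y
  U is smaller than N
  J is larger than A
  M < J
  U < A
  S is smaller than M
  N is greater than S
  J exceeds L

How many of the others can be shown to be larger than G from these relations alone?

5

The elements the relations force above G are P, Y, H, N, J — no chain reaches any other.
That is 5.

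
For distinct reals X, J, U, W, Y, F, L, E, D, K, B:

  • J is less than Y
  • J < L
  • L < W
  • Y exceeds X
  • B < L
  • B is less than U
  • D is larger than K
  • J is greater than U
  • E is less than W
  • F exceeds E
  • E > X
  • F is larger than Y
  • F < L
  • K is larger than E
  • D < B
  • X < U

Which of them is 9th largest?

Chaining the given pairs: X < E < K < D < B < U < J < Y < F < L < W.
Counting 9 from the largest end gives K.

K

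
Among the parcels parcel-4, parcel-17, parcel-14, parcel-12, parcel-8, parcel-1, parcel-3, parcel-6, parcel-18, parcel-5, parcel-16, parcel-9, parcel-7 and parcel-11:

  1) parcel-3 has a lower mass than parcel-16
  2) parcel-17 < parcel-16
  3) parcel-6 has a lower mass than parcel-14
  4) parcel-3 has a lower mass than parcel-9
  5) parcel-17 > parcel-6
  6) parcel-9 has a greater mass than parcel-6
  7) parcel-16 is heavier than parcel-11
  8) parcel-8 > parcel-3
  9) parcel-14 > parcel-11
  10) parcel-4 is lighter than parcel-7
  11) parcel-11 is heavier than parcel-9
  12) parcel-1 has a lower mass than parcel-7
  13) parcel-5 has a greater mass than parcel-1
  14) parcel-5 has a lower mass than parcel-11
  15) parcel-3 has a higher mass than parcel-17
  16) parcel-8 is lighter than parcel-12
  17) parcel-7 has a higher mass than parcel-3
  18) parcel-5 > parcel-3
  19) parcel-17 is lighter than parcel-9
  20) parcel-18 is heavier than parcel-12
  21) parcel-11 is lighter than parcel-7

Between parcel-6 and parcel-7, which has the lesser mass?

The relevant relations are parcel-6 < parcel-17; parcel-17 < parcel-3; parcel-3 < parcel-5; parcel-5 < parcel-11; parcel-11 < parcel-7.
Together: parcel-6 < parcel-17 < parcel-3 < parcel-5 < parcel-11 < parcel-7.
So parcel-6 < parcel-7; parcel-6 is the lighter of the two.

parcel-6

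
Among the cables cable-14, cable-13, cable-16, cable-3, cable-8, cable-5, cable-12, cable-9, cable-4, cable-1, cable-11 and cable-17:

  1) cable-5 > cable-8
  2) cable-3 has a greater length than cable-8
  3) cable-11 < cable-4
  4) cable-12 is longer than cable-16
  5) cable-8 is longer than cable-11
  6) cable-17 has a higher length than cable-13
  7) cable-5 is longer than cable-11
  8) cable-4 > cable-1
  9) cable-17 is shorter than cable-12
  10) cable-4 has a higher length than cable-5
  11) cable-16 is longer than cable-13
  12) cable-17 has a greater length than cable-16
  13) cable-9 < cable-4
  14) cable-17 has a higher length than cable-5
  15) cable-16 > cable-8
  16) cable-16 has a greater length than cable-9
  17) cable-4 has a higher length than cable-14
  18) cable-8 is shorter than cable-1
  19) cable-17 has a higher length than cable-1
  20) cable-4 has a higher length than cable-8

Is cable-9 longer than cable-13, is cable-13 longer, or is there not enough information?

undetermined

Following every chain through cable-13: above cable-13 we get cable-16, cable-17, cable-12.
cable-9 is not reached, and no chain runs the other way from cable-9 to cable-13.
So the given relations leave the order of cable-13 and cable-9 undetermined.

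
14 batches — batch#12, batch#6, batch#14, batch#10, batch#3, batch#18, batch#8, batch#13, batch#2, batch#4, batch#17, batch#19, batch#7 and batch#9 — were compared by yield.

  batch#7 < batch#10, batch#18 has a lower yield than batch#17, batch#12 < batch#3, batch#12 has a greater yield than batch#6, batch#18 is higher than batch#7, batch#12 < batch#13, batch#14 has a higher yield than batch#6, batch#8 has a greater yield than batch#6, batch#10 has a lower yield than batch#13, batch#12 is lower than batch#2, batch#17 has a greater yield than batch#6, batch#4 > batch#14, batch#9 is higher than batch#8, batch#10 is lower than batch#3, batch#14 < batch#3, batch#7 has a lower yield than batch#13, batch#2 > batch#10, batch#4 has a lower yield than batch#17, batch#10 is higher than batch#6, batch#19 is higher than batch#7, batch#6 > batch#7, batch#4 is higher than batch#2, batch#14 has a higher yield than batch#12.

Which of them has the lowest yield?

batch#7

batch#6 is not least since batch#7 < batch#6; batch#19 is not least since batch#7 < batch#19; batch#8 is not least since batch#6 < batch#8; batch#18 is not least since batch#7 < batch#18; batch#10 is not least since batch#7 < batch#10; batch#12 is not least since batch#6 < batch#12; batch#13 is not least since batch#10 < batch#13; batch#9 is not least since batch#8 < batch#9; batch#14 is not least since batch#6 < batch#14; batch#3 is not least since batch#10 < batch#3; batch#2 is not least since batch#12 < batch#2; batch#4 is not least since batch#14 < batch#4; batch#17 is not least since batch#4 < batch#17.
Only batch#7 has nothing below it, so batch#7 is the lowest yield.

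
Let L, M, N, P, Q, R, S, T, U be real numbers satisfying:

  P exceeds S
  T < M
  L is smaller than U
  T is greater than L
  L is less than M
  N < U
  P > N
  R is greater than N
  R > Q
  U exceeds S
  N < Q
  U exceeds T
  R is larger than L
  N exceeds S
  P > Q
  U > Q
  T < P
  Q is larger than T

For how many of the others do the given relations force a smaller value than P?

5

From P the given relations immediately reach S, N, T, Q.
From those, L — 5 in total.
Nothing else is reachable below P; 5 in all.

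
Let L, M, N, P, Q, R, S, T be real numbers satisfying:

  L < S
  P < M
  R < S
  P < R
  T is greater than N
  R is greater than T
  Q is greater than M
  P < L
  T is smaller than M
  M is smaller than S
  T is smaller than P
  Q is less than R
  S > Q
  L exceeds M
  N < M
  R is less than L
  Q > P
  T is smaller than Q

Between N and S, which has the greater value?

The relevant relations are N < T; T < M; M < Q; Q < R; R < L; L < S.
Chaining these gives N < T < M < Q < R < L < S.
So N < S; S is the larger of the two.

S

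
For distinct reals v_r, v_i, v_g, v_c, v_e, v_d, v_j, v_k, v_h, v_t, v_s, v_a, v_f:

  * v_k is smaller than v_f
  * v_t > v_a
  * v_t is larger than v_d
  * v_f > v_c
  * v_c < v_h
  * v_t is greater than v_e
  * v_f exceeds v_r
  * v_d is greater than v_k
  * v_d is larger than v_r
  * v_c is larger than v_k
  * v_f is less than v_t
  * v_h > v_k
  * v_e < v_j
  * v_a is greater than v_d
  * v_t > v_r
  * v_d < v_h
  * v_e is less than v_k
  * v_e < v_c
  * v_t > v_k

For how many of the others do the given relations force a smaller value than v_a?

4

From v_a the given relations immediately reach v_d.
From those, v_k, v_r — 3 in total.
From those, v_e — 4 in total.
No other element is forced below v_a by the given relations, so the count is 4.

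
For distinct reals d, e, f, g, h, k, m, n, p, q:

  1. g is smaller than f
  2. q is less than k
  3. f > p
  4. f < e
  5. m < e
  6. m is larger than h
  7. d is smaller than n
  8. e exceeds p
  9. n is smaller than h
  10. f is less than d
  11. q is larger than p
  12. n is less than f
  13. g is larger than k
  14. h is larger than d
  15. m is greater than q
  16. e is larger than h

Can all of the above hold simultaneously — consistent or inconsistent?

inconsistent

Chaining the given relations yields f < d < n, so f < n. But one relation states n < f. These cannot both hold.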